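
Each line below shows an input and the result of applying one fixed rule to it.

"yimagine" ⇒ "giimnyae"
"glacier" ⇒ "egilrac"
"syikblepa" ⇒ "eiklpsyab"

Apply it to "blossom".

moossbl

Rule — sort the characters into alphabetical order, then move the first 2 characters to the end (rotate left by 2).
Working it through for "blossom": intermediate "blmooss", final "moossbl".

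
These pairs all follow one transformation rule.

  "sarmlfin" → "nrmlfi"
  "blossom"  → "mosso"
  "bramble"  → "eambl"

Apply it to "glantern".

nanter

The pattern: delete the first 2 characters, then move the last character to the front.
On "glantern": the first step gives "antern", and the second then gives "nanter".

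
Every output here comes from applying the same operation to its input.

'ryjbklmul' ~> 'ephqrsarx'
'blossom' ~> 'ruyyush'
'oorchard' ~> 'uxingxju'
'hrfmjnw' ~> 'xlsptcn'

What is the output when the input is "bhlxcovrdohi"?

nrdiubxjunoh

The rule is to move the first character to the end, then shift every letter 6 places forward in the alphabet (wrapping around).
On "bhlxcovrdohi": the first step gives "hlxcovrdohib", and the second then gives "nrdiubxjunoh".
(Check on "hrfmjnw": → "rfmjnwh" → "xlsptcn" ✓)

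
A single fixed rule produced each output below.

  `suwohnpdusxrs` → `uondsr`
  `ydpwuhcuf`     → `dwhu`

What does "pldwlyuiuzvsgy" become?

In each case the input is transformed by: keep every other character starting from the second (positions 2nd, 4th, 6th, ...).
For "pldwlyuiuzvsgy" the result is "lwyizsy".

lwyizsy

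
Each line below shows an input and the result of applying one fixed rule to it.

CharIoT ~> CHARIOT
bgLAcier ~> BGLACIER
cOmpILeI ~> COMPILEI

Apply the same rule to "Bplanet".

What's happening: convert every letter to uppercase.
So "Bplanet" becomes "BPLANET".

BPLANET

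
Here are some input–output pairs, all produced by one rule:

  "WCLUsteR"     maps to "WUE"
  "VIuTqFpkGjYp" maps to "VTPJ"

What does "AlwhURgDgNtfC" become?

The rule is to keep one character in every 3, starting at position 1 (positions 1st, 4th, 7th, ...), then convert every letter to uppercase.
On "AlwhURgDgNtfC" that produces "AHGNC".

AHGNC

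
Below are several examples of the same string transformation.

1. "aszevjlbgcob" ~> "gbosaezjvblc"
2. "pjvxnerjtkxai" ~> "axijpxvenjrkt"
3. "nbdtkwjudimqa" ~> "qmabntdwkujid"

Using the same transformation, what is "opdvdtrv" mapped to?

Rule — swap each adjacent pair of characters (1↔2, 3↔4, ...), then move the last 3 characters to the front (rotate right by 3).
On "opdvdtrv": the first step gives "povdtdvr", and the second then gives "dvrpovdt".

dvrpovdt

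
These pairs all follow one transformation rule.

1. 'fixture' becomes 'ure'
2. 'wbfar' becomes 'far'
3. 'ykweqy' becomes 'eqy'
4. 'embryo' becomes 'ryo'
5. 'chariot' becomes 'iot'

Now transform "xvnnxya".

The transformation: keep only the last 3 characters.
For "xvnnxya" the result is "xya".

xya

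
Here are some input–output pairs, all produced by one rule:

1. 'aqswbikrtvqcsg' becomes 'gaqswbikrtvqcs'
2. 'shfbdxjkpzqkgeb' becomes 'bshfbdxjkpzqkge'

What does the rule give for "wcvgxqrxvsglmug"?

gwcvgxqrxvsglmu

The pattern: move the last character to the front.
For "wcvgxqrxvsglmug" the result is "gwcvgxqrxvsglmu".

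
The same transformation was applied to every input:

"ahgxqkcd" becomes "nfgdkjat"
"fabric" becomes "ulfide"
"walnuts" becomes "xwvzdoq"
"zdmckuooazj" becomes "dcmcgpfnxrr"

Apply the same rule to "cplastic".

What's happening: move the last 3 characters to the front (rotate right by 3), then shift every letter 3 places forward in the alphabet (wrapping around).
Starting from "cplastic": after the first operation, "ticcplas"; after the second, "wlffsodv".

wlffsodv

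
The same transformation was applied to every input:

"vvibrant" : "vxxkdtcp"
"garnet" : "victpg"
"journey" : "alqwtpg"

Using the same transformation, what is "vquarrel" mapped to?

The pattern: move the last character to the front, then shift every letter 2 places forward in the alphabet (wrapping around).
For "vquarrel", step one produces "lvquarre"; step two turns that into "nxswcttg".

nxswcttg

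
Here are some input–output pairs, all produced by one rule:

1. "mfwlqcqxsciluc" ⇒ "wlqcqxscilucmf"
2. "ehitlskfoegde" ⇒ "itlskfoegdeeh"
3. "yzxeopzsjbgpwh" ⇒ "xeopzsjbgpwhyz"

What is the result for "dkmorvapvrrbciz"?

morvapvrrbcizdk

In each case the input is transformed by: move the first 2 characters to the end (rotate left by 2).
Doing the same to "dkmorvapvrrbciz": "morvapvrrbcizdk".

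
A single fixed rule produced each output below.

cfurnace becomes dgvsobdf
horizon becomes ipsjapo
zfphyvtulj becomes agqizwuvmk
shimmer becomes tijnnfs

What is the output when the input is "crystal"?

dsztubm

What's happening: shift every letter 1 place forward in the alphabet (wrapping around).
Applying that to "crystal" gives "dsztubm".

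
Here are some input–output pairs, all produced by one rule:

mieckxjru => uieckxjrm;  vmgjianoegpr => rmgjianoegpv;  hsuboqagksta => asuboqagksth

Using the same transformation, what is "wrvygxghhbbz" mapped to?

zrvygxghhbbw

The pattern: swap the first and last characters.
For "wrvygxghhbbz" the result is "zrvygxghhbbw".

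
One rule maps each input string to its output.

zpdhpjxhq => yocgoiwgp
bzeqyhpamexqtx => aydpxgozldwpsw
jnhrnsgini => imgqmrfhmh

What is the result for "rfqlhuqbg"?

The rule is to shift every letter 1 place backward in the alphabet (wrapping around).
"rfqlhuqbg" → "qepkgtpaf".

qepkgtpaf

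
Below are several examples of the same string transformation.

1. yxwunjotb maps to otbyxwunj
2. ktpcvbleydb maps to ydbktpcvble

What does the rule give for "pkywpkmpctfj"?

The pattern: move the last 3 characters to the front (rotate right by 3).
Doing the same to "pkywpkmpctfj": "tfjpkywpkmpc".

tfjpkywpkmpc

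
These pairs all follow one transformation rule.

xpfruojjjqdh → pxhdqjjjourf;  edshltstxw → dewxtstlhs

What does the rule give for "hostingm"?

The transformation: move the first 2 characters to the end (rotate left by 2), then reverse the string.
For "hostingm", step one produces "stingmho"; step two turns that into "ohmgnits".

ohmgnits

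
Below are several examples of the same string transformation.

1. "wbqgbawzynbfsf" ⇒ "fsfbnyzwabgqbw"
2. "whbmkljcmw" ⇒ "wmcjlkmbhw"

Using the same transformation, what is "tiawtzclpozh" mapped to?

hzoplcztwait

The rule is to reverse the string.
For "tiawtzclpozh" the result is "hzoplcztwait".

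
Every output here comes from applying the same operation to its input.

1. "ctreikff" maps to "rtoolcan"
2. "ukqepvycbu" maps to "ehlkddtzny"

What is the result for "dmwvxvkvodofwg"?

The pattern: swap the front and back halves of the string, then shift every letter 9 places forward in the alphabet (wrapping around).
Working it through for "dmwvxvkvodofwg": intermediate "vodofwgdmwvxvk", final "exmxofpmvfeget".

exmxofpmvfeget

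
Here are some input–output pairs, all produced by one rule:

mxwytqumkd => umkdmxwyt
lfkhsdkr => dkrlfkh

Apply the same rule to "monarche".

chemona

Looking at the pairs, the operation is to swap the front and back halves of the string, then delete the first character.
On "monarche" that produces "chemona".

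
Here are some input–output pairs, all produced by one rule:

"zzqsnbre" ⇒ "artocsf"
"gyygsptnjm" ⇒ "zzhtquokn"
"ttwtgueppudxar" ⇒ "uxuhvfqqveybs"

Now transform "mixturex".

Each output is the input with this applied: delete the first character, then shift every letter 1 place forward in the alphabet (wrapping around).
Working it through for "mixturex": intermediate "ixturex", final "jyuvsfy".
(Check on "zzqsnbre": → "zqsnbre" → "artocsf" ✓)

jyuvsfy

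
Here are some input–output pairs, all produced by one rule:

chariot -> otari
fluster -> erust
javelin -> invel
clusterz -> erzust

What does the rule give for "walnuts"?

tslnu

Each output is the input with this applied: delete the first 2 characters, then move the first 3 characters to the end (rotate left by 3).
"walnuts" → "lnuts" → "tslnu".
(Check on "chariot": → "ariot" → "otari" ✓)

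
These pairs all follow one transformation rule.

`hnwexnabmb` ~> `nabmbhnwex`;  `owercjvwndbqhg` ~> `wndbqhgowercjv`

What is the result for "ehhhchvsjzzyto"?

Looking at the pairs, the operation is to swap the front and back halves of the string.
Applying that to "ehhhchvsjzzyto" gives "sjzzytoehhhchv".

sjzzytoehhhchv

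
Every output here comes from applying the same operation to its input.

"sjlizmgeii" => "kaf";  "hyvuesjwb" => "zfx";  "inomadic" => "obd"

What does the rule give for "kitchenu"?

jiv

Each output is the input with this applied: keep one character in every 3, starting at position 2 (positions 2nd, 5th, 8th, ...), then shift every letter 1 place forward in the alphabet (wrapping around).
Applying both steps to "kitchenu": "ihu", then "jiv".
(Check on "inomadic": → "nac" → "obd" ✓)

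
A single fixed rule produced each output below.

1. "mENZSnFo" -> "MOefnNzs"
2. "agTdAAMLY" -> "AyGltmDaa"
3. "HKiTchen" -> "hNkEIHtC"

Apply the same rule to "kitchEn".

The rule is to take characters alternately from the front and the back (1st, last, 2nd, 2nd-last, ...), then flip the case of every letter.
Starting from "kitchEn": after the first operation, "kniEthc"; after the second, "KNIeTHC".

KNIeTHC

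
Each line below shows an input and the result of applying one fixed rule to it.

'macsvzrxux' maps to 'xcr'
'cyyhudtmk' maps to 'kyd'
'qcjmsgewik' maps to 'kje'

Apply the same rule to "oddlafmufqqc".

The transformation: take characters alternately from the front and the back (1st, last, 2nd, 2nd-last, ...), then keep one character in every 3, starting at position 2 (positions 2nd, 5th, 8th, ...).
So "oddlafmufqqc" becomes "cdff".

cdff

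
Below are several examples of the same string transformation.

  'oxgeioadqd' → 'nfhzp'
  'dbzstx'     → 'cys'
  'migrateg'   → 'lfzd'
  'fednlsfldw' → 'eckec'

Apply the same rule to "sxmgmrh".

The transformation: shift every letter 1 place backward in the alphabet (wrapping around), then keep every other character starting from the first (positions 1st, 3rd, 5th, ...).
On "sxmgmrh": the first step gives "rwlflqg", and the second then gives "rllg".

rllg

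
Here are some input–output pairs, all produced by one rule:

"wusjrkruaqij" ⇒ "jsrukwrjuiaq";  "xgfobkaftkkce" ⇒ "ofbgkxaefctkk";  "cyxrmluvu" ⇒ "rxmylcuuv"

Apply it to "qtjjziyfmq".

What's happening: move the first 3 characters to the end (rotate left by 3), then take characters alternately from the front and the back (1st, last, 2nd, 2nd-last, ...).
So "qtjjziyfmq" becomes "jjztiqyqfm".

jjztiqyqfm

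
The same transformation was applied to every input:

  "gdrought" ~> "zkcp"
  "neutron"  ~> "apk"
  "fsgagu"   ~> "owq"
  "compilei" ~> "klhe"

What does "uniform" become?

Each output is the input with this applied: shift every letter 4 places backward in the alphabet (wrapping around), then keep every other character starting from the second (positions 2nd, 4th, 6th, ...).
Starting from "uniform": after the first operation, "qjebkni"; after the second, "jbn".

jbn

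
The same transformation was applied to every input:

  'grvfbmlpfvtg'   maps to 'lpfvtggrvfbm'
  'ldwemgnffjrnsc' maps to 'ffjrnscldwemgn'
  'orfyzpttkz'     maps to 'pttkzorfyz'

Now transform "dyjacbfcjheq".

Rule — swap the front and back halves of the string.
Applying that to "dyjacbfcjheq" gives "fcjheqdyjacb".

fcjheqdyjacb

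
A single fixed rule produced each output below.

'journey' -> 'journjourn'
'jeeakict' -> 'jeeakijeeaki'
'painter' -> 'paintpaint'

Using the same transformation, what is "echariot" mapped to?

echariechari

What's happening: delete the last 2 characters, then write the whole string twice.
"echariot" → "echariechari".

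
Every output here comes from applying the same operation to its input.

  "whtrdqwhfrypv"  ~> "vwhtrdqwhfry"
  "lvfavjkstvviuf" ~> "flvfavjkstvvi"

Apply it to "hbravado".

In each case the input is transformed by: move the last character to the front, then delete the last character.
Doing the same to "hbravado": "ohbrava".

ohbrava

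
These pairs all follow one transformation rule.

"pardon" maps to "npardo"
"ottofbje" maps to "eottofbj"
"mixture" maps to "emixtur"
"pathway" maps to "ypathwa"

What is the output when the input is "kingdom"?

mkingdo

Each output is the input with this applied: move the last character to the front.
So "kingdom" becomes "mkingdo".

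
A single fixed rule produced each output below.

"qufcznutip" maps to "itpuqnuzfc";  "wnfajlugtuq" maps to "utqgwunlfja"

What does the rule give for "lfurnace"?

caenlrfu

What's happening: move the last 2 characters to the front (rotate right by 2), then take characters alternately from the front and the back (1st, last, 2nd, 2nd-last, ...).
Doing the same to "lfurnace": "caenlrfu".
(Check on "wnfajlugtuq": → "uqwnfajlugt" → "utqgwunlfja" ✓)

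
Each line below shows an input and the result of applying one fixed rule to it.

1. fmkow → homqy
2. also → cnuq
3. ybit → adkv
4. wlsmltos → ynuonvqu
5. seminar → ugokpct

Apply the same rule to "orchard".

qtejctf

Rule — shift every letter 2 places forward in the alphabet (wrapping around).
"orchard" → "qtejctf".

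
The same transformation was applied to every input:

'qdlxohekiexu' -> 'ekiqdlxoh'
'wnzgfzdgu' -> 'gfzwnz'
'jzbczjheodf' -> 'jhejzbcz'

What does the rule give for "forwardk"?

In each case the input is transformed by: delete the last 3 characters, then move the last 3 characters to the front (rotate right by 3).
On "forwardk": the first step gives "forwa", and the second then gives "rwafo".

rwafo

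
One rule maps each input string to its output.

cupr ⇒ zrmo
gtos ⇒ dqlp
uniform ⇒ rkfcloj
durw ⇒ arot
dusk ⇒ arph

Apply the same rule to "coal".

zlxi

The transformation: shift every letter 3 places backward in the alphabet (wrapping around).
So "coal" becomes "zlxi".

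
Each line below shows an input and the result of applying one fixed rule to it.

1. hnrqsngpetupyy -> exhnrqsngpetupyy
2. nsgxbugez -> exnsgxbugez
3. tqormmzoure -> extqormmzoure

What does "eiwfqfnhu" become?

exeiwfqfnhu

The rule is to prepend "ex".
Applying that to "eiwfqfnhu" gives "exeiwfqfnhu".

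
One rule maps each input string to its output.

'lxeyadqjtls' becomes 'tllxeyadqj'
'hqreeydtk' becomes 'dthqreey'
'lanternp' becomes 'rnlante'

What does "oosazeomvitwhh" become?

whoosazeomvit

Looking at the pairs, the operation is to delete the last character, then move the last 2 characters to the front (rotate right by 2).
Working it through for "oosazeomvitwhh": intermediate "oosazeomvitwh", final "whoosazeomvit".
(Check on "lanternp": → "lantern" → "rnlante" ✓)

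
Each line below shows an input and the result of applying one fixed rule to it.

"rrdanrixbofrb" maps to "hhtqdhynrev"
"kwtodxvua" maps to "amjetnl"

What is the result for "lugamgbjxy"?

bkwqcwrz

Each output is the input with this applied: delete the last 2 characters, then shift every letter 10 places backward in the alphabet (wrapping around).
On "lugamgbjxy" that produces "bkwqcwrz".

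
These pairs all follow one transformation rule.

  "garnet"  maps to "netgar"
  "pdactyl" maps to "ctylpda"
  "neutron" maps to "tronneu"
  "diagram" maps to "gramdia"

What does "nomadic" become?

adicnom

Rule — move the first 3 characters to the end (rotate left by 3).
For "nomadic" the result is "adicnom".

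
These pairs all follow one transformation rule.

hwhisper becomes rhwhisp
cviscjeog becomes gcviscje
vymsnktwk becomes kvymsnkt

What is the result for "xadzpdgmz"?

zxadzpdg

Looking at the pairs, the operation is to move the last character to the front, then delete the last character.
"xadzpdgmz" → "zxadzpdgm" → "zxadzpdg".
(Check on "cviscjeog": → "gcviscjeo" → "gcviscje" ✓)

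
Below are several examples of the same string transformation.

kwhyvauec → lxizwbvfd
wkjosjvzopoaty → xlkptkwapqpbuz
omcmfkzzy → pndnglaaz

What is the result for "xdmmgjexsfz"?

yennhkfytga

Each output is the input with this applied: shift every letter 1 place forward in the alphabet (wrapping around).
So "xdmmgjexsfz" becomes "yennhkfytga".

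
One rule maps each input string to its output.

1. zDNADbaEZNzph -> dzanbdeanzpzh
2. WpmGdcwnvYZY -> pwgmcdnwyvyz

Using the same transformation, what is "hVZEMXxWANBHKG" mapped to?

vhezxmwxnahbgk

What's happening: swap each adjacent pair of characters (1↔2, 3↔4, ...), then convert every letter to lowercase.
Working it through for "hVZEMXxWANBHKG": intermediate "VhEZXMWxNAHBGK", final "vhezxmwxnahbgk".
(Check on "WpmGdcwnvYZY": → "pWGmcdnwYvYZ" → "pwgmcdnwyvyz" ✓)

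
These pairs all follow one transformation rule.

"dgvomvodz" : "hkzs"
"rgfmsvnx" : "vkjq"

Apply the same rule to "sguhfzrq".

wkyl

What's happening: shift every letter 4 places forward in the alphabet (wrapping around), then keep only the first 4 characters.
On "sguhfzrq": the first step gives "wkyljdvu", and the second then gives "wkyl".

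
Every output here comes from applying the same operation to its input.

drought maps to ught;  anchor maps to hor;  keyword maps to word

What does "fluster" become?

ster

The rule is to delete the first 3 characters.
Applying that to "fluster" gives "ster".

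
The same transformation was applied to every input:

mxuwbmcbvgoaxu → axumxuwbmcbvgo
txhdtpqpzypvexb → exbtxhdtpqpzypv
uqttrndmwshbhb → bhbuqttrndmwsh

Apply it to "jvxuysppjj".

pjjjvxuysp

Looking at the pairs, the operation is to move the last 3 characters to the front (rotate right by 3).
Doing the same to "jvxuysppjj": "pjjjvxuysp".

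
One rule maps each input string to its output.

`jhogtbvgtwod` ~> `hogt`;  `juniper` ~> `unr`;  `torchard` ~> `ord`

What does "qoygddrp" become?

oyp

Each output is the input with this applied: swap each adjacent pair of characters (1↔2, 3↔4, ...), then keep one character in every 3, starting at position 1 (positions 1st, 4th, 7th, ...).
For "qoygddrp", step one produces "oqgyddpr"; step two turns that into "oyp".
(Check on "torchard": → "otcrahdr" → "ord" ✓)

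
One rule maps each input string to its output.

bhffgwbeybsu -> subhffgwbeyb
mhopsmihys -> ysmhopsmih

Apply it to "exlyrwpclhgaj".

The rule is to move the last 2 characters to the front (rotate right by 2).
Applying that to "exlyrwpclhgaj" gives "ajexlyrwpclhg".

ajexlyrwpclhg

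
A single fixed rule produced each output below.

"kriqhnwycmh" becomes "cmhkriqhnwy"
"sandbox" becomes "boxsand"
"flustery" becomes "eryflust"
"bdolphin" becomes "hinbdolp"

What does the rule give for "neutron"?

The transformation: move the last 3 characters to the front (rotate right by 3).
"neutron" → "ronneut".

ronneut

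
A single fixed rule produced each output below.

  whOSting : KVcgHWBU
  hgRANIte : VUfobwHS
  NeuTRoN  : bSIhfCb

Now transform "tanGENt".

Each output is the input with this applied: shift every letter 12 places backward in the alphabet (wrapping around), then flip the case of every letter.
On "tanGENt": the first step gives "hobUSBh", and the second then gives "HOBusbH".

HOBusbH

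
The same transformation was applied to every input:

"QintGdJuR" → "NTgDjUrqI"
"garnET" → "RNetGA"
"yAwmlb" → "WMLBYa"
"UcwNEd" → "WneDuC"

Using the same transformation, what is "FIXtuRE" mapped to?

xTUrefi

The rule is to flip the case of every letter, then move the first 2 characters to the end (rotate left by 2).
On "FIXtuRE": the first step gives "fixTUre", and the second then gives "xTUrefi".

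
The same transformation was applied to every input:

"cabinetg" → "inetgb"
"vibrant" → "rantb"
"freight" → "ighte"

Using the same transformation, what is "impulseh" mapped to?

ulsehp

Rule — delete the first 2 characters, then move the first character to the end.
So "impulseh" becomes "ulsehp".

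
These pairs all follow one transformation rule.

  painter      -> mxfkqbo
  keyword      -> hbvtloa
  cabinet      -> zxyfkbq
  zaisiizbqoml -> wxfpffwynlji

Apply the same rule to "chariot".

Rule — shift every letter 3 places backward in the alphabet (wrapping around).
On "chariot" that produces "zexoflq".

zexoflq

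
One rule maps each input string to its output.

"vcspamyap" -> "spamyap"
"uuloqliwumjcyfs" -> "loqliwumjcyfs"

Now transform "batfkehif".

tfkehif

What's happening: delete the first 2 characters.
"batfkehif" → "tfkehif".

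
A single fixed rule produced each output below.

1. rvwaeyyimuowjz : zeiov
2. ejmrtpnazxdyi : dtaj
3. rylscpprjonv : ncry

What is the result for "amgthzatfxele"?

ehtm

The transformation: keep one character in every 3, starting at position 2 (positions 2nd, 5th, 8th, ...), then swap the first and last characters.
On "amgthzatfxele": the first step gives "mhte", and the second then gives "ehtm".
(Check on "rvwaeyyimuowjz": → "veioz" → "zeiov" ✓)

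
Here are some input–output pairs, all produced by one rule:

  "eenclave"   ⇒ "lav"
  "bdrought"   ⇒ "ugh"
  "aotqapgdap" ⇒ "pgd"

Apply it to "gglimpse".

The transformation: swap the front and back halves of the string, then keep only the first 3 characters.
So "gglimpse" becomes "mps".

mps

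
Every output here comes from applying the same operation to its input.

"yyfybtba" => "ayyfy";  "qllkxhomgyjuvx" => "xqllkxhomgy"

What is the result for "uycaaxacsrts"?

suycaaxac

The rule is to move the last character to the front, then delete the last 3 characters.
Applying that to "uycaaxacsrts" gives "suycaaxac".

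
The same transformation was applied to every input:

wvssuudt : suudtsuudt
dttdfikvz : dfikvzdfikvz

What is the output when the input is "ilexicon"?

xiconxicon

What's happening: delete the first 3 characters, then write the whole string twice.
Starting from "ilexicon": after the first operation, "xicon"; after the second, "xiconxicon".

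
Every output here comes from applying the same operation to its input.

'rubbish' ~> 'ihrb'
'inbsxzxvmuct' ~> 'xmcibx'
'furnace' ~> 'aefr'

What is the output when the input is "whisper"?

In each case the input is transformed by: keep every other character starting from the first (positions 1st, 3rd, 5th, ...), then swap the front and back halves of the string.
Applying that to "whisper" gives "prwi".

prwi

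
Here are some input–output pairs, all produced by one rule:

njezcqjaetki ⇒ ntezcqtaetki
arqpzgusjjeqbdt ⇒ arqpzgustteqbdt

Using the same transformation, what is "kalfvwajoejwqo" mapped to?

kalfvwatoetwqo

Looking at the pairs, the operation is to replace every "j" with "t".
For "kalfvwajoejwqo" the result is "kalfvwatoetwqo".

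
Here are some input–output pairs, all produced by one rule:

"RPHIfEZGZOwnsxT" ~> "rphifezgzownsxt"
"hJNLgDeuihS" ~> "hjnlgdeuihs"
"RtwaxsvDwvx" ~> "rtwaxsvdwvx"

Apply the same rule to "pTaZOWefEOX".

What's happening: convert every letter to lowercase.
Applying that to "pTaZOWefEOX" gives "ptazowefeox".

ptazowefeox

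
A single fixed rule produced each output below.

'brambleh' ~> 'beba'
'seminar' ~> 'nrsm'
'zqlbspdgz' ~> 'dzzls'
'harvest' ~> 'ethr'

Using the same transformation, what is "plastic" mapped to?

tcpa

Rule — keep every other character starting from the first (positions 1st, 3rd, 5th, ...), then move the last 2 characters to the front (rotate right by 2).
On "plastic": the first step gives "patc", and the second then gives "tcpa".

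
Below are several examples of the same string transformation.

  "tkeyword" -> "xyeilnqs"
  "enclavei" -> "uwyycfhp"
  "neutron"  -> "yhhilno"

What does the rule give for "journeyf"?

The rule is to sort the characters into alphabetical order, then shift every letter 6 places backward in the alphabet (wrapping around).
Applying both steps to "journeyf": "efjnoruy", then "yzdhilos".

yzdhilos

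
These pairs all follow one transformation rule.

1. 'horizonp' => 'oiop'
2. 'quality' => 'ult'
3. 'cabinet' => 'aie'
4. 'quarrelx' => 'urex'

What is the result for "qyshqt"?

The rule is to keep every other character starting from the second (positions 2nd, 4th, 6th, ...).
For "qyshqt" the result is "yht".

yht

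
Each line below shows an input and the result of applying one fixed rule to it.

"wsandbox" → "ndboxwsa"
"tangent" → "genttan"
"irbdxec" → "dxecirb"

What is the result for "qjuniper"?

The rule is to move the first 3 characters to the end (rotate left by 3).
On "qjuniper" that produces "niperqju".

niperqju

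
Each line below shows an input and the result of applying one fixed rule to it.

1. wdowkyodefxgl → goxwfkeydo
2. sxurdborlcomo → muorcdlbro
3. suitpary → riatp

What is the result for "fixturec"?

In each case the input is transformed by: take characters alternately from the front and the back (1st, last, 2nd, 2nd-last, ...), then delete the first 3 characters.
"fixturec" → "fciexrtu" → "exrtu".

exrtu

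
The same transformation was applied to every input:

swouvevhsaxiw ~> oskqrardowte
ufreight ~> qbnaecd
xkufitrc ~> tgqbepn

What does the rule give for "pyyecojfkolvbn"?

luuaykfbgkhrx

What's happening: shift every letter 4 places backward in the alphabet (wrapping around), then delete the last character.
Working it through for "pyyecojfkolvbn": intermediate "luuaykfbgkhrxj", final "luuaykfbgkhrx".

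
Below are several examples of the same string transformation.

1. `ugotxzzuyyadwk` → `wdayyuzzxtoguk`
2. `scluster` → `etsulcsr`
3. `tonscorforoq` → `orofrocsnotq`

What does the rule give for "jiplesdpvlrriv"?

irrlvpdselpijv

The transformation: move the last character to the front, then reverse the string.
Starting from "jiplesdpvlrriv": after the first operation, "vjiplesdpvlrri"; after the second, "irrlvpdselpijv".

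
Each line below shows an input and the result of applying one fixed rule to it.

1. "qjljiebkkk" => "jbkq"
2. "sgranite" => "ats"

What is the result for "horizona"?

inh

Each output is the input with this applied: keep one character in every 3, starting at position 1 (positions 1st, 4th, 7th, ...), then move the first character to the end.
Working it through for "horizona": intermediate "hin", final "inh".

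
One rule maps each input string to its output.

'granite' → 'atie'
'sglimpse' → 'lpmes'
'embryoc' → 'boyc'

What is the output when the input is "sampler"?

melr

In each case the input is transformed by: swap each adjacent pair of characters (1↔2, 3↔4, ...), then delete the first 3 characters.
For "sampler", step one produces "aspmelr"; step two turns that into "melr".
(Check on "sglimpse": → "gsilpmes" → "lpmes" ✓)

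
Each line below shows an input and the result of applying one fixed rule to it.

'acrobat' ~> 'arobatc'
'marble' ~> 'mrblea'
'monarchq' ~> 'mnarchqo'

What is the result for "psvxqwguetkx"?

The rule is to move the first character to the end, then swap the first and last characters.
On "psvxqwguetkx": the first step gives "svxqwguetkxp", and the second then gives "pvxqwguetkxs".
(Check on "marble": → "arblem" → "mrblea" ✓)

pvxqwguetkxs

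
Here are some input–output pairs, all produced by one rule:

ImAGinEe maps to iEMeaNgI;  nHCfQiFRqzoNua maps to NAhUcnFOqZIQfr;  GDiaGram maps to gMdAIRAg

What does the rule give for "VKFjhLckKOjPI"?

vikpfJJoHklKC

The rule is to flip the case of every letter, then take characters alternately from the front and the back (1st, last, 2nd, 2nd-last, ...).
On "VKFjhLckKOjPI" that produces "vikpfJJoHklKC".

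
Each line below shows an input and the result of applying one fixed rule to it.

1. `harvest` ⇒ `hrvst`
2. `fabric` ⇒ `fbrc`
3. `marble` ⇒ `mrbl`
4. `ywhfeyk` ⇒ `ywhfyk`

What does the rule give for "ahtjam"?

htjm

Rule — remove every vowel.
So "ahtjam" becomes "htjm".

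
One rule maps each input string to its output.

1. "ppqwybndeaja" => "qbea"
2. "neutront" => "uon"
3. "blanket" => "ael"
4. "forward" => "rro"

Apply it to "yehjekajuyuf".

hkuf

Each output is the input with this applied: move the first 2 characters to the end (rotate left by 2), then keep one character in every 3, starting at position 1 (positions 1st, 4th, 7th, ...).
"yehjekajuyuf" → "hjekajuyufye" → "hkuf".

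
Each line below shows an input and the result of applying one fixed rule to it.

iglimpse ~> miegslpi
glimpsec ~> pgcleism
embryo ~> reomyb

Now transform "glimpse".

The rule is to take characters alternately from the front and the back (1st, last, 2nd, 2nd-last, ...), then move the last character to the front.
Working it through for "glimpse": intermediate "gelsipm", final "mgelsip".

mgelsip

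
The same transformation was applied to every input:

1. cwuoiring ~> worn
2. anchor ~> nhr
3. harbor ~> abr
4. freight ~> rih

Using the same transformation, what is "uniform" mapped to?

nfr

Rule — keep every other character starting from the second (positions 2nd, 4th, 6th, ...).
Doing the same to "uniform": "nfr".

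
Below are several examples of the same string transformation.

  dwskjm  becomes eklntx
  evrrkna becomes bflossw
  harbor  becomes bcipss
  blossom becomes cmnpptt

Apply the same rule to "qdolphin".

eijmopqr

The rule is to sort the characters into alphabetical order, then shift every letter 1 place forward in the alphabet (wrapping around).
On "qdolphin": the first step gives "dhilnopq", and the second then gives "eijmopqr".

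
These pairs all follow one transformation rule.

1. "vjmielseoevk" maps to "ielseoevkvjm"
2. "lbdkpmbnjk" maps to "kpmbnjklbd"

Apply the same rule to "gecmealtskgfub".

mealtskgfubgec

Rule — move the first 3 characters to the end (rotate left by 3).
For "gecmealtskgfub" the result is "mealtskgfubgec".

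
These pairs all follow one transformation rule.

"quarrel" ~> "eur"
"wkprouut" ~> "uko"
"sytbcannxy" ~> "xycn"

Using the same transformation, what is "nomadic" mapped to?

iod

In each case the input is transformed by: move the last 2 characters to the front (rotate right by 2), then keep one character in every 3, starting at position 1 (positions 1st, 4th, 7th, ...).
For "nomadic" the result is "iod".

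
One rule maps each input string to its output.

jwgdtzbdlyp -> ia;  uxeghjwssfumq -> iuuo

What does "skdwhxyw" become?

ua

The pattern: shift every letter 2 places forward in the alphabet (wrapping around), then keep only the vowels.
Starting from "skdwhxyw": after the first operation, "umfyjzay"; after the second, "ua".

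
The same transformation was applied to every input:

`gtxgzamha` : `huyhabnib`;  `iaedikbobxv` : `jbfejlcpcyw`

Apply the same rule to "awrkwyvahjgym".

bxslxzwbikhzn

The transformation: shift every letter 1 place forward in the alphabet (wrapping around).
On "awrkwyvahjgym" that produces "bxslxzwbikhzn".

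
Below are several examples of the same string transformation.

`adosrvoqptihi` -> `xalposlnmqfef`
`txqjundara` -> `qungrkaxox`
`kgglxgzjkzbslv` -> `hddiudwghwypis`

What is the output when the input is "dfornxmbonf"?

Looking at the pairs, the operation is to shift every letter 3 places backward in the alphabet (wrapping around).
Applying that to "dfornxmbonf" gives "aclokujylkc".

aclokujylkc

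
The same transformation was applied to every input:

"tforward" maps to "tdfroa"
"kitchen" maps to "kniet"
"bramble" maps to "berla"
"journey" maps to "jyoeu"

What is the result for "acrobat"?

In each case the input is transformed by: take characters alternately from the front and the back (1st, last, 2nd, 2nd-last, ...), then delete the last 2 characters.
Doing the same to "acrobat": "atcar".
(Check on "tforward": → "tdfroarw" → "tdfroa" ✓)

atcar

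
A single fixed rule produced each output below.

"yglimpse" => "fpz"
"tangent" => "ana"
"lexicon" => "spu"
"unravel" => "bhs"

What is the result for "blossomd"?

The pattern: keep one character in every 3, starting at position 1 (positions 1st, 4th, 7th, ...), then shift every letter 7 places forward in the alphabet (wrapping around).
For "blossomd", step one produces "bsm"; step two turns that into "izt".
(Check on "tangent": → "tgt" → "ana" ✓)

izt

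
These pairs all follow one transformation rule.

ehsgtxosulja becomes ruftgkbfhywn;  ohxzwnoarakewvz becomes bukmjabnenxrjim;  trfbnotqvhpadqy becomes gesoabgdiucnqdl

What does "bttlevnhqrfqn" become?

oggyriaudesda

Looking at the pairs, the operation is to shift every letter 13 places forward in the alphabet (wrapping around) — i.e. ROT13.
Doing the same to "bttlevnhqrfqn": "oggyriaudesda".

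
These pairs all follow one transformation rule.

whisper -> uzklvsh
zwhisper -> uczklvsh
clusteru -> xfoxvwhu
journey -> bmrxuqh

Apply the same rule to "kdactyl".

Rule — shift every letter 3 places forward in the alphabet (wrapping around), then move the last character to the front.
On "kdactyl" that produces "ongdfwb".

ongdfwb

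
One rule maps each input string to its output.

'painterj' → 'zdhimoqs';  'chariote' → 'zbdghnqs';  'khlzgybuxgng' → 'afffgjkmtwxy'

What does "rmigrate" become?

Looking at the pairs, the operation is to sort the characters into alphabetical order, then shift every letter 1 place backward in the alphabet (wrapping around).
Working it through for "rmigrate": intermediate "aegimrrt", final "zdfhlqqs".
(Check on "painterj": → "aeijnprt" → "zdhimoqs" ✓)

zdfhlqqs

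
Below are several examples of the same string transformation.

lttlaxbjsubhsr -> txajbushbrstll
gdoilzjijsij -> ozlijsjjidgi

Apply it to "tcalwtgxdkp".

atwxgkdpctl

Looking at the pairs, the operation is to swap each adjacent pair of characters (1↔2, 3↔4, ...), then move the first 3 characters to the end (rotate left by 3).
Starting from "tcalwtgxdkp": after the first operation, "ctlatwxgkdp"; after the second, "atwxgkdpctl".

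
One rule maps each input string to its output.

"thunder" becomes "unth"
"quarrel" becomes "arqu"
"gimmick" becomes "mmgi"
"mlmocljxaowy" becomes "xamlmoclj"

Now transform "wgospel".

oswg

Rule — delete the last 3 characters, then move the last 2 characters to the front (rotate right by 2).
Applying that to "wgospel" gives "oswg".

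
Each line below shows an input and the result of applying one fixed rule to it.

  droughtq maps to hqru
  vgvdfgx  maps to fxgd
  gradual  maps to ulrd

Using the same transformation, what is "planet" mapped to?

ntl

Each output is the input with this applied: move the last 3 characters to the front (rotate right by 3), then keep every other character starting from the first (positions 1st, 3rd, 5th, ...).
For "planet" the result is "ntl".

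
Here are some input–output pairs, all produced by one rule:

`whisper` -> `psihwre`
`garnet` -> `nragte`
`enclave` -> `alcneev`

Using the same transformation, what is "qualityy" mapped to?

tilauqyy

What's happening: move the last 2 characters to the front (rotate right by 2), then reverse the string.
"qualityy" → "tilauqyy".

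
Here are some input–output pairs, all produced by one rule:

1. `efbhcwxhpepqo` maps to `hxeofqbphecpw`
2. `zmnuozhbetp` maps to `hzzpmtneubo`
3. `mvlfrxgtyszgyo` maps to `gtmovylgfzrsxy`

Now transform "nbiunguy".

unnybuig

Each output is the input with this applied: take characters alternately from the front and the back (1st, last, 2nd, 2nd-last, ...), then move the last 2 characters to the front (rotate right by 2).
Working it through for "nbiunguy": intermediate "nybuigun", final "unnybuig".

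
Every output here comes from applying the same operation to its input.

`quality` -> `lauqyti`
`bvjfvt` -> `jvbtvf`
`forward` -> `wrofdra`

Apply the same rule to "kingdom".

gnikmod

The transformation: reverse the string, then move the first 3 characters to the end (rotate left by 3).
On "kingdom": the first step gives "modgnik", and the second then gives "gnikmod".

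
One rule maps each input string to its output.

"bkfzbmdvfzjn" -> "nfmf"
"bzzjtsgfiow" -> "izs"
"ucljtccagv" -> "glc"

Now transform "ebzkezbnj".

jzz

Rule — keep one character in every 3, starting at position 3 (positions 3rd, 6th, 9th, ...), then move the last character to the front.
Applying both steps to "ebzkezbnj": "zzj", then "jzz".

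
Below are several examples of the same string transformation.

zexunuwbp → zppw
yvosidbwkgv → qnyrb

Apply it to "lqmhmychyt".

What's happening: shift every letter 5 places backward in the alphabet (wrapping around), then keep every other character starting from the second (positions 2nd, 4th, 6th, ...).
Starting from "lqmhmychyt": after the first operation, "glhchtxcto"; after the second, "lctco".

lctco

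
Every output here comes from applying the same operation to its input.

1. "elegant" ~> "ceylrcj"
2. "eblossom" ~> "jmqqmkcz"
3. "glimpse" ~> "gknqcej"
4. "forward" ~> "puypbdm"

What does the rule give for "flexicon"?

cvgamldj

In each case the input is transformed by: shift every letter 2 places backward in the alphabet (wrapping around), then move the first 2 characters to the end (rotate left by 2).
Applying both steps to "flexicon": "djcvgaml", then "cvgamldj".
(Check on "eblossom": → "czjmqqmk" → "jmqqmkcz" ✓)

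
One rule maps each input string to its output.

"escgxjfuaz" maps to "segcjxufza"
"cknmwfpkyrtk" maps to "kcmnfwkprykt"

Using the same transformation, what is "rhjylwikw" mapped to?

hryjwlkiw

The transformation: swap each adjacent pair of characters (1↔2, 3↔4, ...).
So "rhjylwikw" becomes "hryjwlkiw".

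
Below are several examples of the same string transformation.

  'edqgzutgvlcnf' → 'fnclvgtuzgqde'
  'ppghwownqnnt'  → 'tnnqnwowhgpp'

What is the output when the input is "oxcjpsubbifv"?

vfibbuspjcxo

Rule — reverse the string.
Doing the same to "oxcjpsubbifv": "vfibbuspjcxo".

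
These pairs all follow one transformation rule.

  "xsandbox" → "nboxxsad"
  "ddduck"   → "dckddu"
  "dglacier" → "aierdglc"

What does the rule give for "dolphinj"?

The pattern: swap the front and back halves of the string, then swap the first and last characters.
So "dolphinj" becomes "pinjdolh".

pinjdolh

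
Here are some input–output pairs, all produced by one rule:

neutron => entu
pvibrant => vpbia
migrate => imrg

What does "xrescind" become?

Rule — swap each adjacent pair of characters (1↔2, 3↔4, ...), then delete the last 3 characters.
For "xrescind" the result is "rxsei".
(Check on "migrate": → "imrgtae" → "imrg" ✓)

rxsei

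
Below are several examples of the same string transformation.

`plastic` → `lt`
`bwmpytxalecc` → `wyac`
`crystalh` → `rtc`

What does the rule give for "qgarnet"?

gn

In each case the input is transformed by: swap the first and last characters, then keep one character in every 3, starting at position 2 (positions 2nd, 5th, 8th, ...).
For "qgarnet", step one produces "tgarneq"; step two turns that into "gn".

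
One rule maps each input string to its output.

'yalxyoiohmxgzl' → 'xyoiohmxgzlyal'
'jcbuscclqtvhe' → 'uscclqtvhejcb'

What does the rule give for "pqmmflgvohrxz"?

Rule — move the first 3 characters to the end (rotate left by 3).
Applying that to "pqmmflgvohrxz" gives "mflgvohrxzpqm".

mflgvohrxzpqm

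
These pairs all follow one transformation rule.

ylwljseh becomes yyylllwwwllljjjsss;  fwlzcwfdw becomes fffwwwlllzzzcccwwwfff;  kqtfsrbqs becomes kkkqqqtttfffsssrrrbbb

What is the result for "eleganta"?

eeellleeegggaaannn

What's happening: delete the last 2 characters, then repeat every character 3 times.
On "eleganta": the first step gives "elegan", and the second then gives "eeellleeegggaaannn".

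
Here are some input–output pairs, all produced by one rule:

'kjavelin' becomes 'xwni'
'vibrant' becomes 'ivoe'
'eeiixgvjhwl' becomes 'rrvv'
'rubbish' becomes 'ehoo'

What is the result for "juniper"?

whav

The transformation: shift every letter 13 places forward in the alphabet (wrapping around) — i.e. ROT13, then keep only the first 4 characters.
For "juniper", step one produces "whavcre"; step two turns that into "whav".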